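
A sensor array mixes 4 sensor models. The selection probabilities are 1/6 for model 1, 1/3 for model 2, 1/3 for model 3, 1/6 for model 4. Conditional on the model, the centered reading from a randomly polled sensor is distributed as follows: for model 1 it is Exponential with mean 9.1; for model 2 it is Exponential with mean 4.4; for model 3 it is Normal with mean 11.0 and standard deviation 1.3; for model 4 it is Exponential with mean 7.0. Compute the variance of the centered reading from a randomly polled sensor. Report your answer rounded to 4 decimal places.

36.6397

Per component, 1: μ=9.1, E[X²]=165.62; 2: μ=4.4, E[X²]=38.72; 3: μ=11, E[X²]=122.69; 4: μ=7, E[X²]=98.
E[X] = 0.166667·9.1 + 0.333333·4.4 + 0.333333·11 + 0.166667·7 = 7.81667.
E[X²] = 0.166667·165.62 + 0.333333·38.72 + 0.333333·122.69 + 0.166667·98 = 97.74.
Var(X) = E[X²] − (E[X])² = 97.74 − 61.1003 = 36.6397.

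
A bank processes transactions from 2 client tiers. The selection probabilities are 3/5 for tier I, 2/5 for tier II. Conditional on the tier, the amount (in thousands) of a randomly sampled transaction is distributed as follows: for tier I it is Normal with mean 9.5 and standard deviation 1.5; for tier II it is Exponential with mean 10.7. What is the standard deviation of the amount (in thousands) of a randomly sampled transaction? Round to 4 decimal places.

Per component, I: μ=9.5, E[X²]=92.5; II: μ=10.7, E[X²]=228.98.
E[X] = 0.6·9.5 + 0.4·10.7 = 9.98.
E[X²] = 0.6·92.5 + 0.4·228.98 = 147.092.
Var(X) = E[X²] − (E[X])² = 147.092 − 99.6004 = 47.4916.
SD(X) = √47.4916 = 6.89141.

6.8914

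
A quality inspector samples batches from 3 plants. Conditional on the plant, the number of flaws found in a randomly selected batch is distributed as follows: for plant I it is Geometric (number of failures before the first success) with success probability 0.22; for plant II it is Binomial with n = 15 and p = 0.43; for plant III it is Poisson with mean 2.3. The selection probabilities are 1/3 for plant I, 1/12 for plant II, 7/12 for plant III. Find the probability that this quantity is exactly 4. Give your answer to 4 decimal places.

Conditional on each plant, P(X = 4): I: 0.0814331; II: 0.0963008; III: 0.116902.
By total probability, P(X = 4) = 0.333333·0.0814331 + 0.0833333·0.0963008 + 0.583333·0.116902 = 0.103362.

0.1034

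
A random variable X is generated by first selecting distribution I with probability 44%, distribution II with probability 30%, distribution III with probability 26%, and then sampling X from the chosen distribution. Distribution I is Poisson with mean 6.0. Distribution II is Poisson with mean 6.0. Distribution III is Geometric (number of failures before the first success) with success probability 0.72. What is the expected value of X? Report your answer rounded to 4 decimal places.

Component means — I: 6; II: 6; III: 0.388889.
E[X] = 0.44·6 + 0.3·6 + 0.26·0.388889 = 4.54111.

4.5411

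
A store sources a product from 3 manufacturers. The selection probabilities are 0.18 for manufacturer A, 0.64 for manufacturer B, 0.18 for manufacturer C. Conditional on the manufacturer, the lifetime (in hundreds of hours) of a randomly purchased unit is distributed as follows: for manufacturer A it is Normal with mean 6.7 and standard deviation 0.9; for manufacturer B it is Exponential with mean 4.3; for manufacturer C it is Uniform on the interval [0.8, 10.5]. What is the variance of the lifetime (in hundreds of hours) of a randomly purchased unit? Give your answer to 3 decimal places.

14.300

Per component, A: μ=6.7, E[X²]=45.7; B: μ=4.3, E[X²]=36.98; C: μ=5.65, E[X²]=39.7633.
E[X] = 0.18·6.7 + 0.64·4.3 + 0.18·5.65 = 4.975.
E[X²] = 0.18·45.7 + 0.64·36.98 + 0.18·39.7633 = 39.0506.
Var(X) = E[X²] − (E[X])² = 39.0506 − 24.7506 = 14.3.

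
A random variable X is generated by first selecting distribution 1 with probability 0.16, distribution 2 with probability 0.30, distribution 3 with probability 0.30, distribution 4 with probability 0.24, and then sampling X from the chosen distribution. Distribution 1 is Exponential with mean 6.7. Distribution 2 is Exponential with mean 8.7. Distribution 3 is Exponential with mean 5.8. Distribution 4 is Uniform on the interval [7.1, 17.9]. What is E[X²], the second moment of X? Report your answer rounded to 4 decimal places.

For each component E[X²] = Var + (mean)², giving 1: 89.78; 2: 151.38; 3: 67.28; 4: 165.97.
Overall E[X²] = 0.16·89.78 + 0.3·151.38 + 0.3·67.28 + 0.24·165.97 = 119.796.

119.7956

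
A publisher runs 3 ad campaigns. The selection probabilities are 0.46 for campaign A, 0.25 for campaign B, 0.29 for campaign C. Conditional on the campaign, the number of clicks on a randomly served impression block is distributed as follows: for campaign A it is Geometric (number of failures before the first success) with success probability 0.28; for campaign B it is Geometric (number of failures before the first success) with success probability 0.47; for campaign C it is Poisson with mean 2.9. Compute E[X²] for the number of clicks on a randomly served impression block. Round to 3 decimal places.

For each component E[X²] = Var + (mean)², giving A: 15.7959; B: 3.67089; C: 11.31.
Overall E[X²] = 0.46·15.7959 + 0.25·3.67089 + 0.29·11.31 = 11.4637.

11.464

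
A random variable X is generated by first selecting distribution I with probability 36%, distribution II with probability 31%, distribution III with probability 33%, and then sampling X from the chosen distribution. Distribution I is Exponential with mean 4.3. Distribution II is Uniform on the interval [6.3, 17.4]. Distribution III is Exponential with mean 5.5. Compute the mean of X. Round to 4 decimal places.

Component means — I: 4.3; II: 11.85; III: 5.5.
E[X] = 0.36·4.3 + 0.31·11.85 + 0.33·5.5 = 7.0365.

7.0365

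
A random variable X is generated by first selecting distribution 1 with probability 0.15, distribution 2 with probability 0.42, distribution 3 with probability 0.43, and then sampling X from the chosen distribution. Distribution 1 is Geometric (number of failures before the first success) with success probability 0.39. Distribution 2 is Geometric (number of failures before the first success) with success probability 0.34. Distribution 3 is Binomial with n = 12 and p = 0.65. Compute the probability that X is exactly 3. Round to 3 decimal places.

0.056

Conditional on each component, P(X = 3): 1: 0.0885226; 2: 0.0977486; 3: 0.00476184.
By total probability, P(X = 3) = 0.15·0.0885226 + 0.42·0.0977486 + 0.43·0.00476184 = 0.0563804.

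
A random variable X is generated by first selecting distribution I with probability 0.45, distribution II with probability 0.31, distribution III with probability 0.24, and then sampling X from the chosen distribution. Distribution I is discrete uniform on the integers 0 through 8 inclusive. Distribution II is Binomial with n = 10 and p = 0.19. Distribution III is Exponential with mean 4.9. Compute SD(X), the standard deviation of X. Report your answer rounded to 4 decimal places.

Per component, I: μ=4, E[X²]=22.6667; II: μ=1.9, E[X²]=5.149; III: μ=4.9, E[X²]=48.02.
E[X] = 0.45·4 + 0.31·1.9 + 0.24·4.9 = 3.565.
E[X²] = 0.45·22.6667 + 0.31·5.149 + 0.24·48.02 = 23.321.
Var(X) = E[X²] − (E[X])² = 23.321 − 12.7092 = 10.6118.
SD(X) = √10.6118 = 3.25757.

3.2576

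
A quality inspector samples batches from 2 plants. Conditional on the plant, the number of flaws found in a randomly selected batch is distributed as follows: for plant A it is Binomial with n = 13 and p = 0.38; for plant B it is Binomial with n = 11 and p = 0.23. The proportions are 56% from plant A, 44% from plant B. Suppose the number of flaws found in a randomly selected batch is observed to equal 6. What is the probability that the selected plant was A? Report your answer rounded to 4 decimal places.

Likelihoods P(X=6 | ·): A: 0.181954; B: 0.0185124.
Posterior ∝ prior × likelihood. Numerator for A: 0.56·0.181954 = 0.101894.
Normalizing constant: 0.56·0.181954 + 0.44·0.0185124 = 0.110039.
P(A | observation) = 0.101894 / 0.110039 = 0.925977.

0.9260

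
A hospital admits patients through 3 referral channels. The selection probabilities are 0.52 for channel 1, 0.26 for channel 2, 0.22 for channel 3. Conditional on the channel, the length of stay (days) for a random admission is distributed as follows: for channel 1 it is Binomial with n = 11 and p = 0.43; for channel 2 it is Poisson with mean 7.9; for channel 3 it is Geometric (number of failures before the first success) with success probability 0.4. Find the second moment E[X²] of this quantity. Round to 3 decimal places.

32.636

For each component E[X²] = Var + (mean)², giving 1: 25.069; 2: 70.31; 3: 6.
Overall E[X²] = 0.52·25.069 + 0.26·70.31 + 0.22·6 = 32.6365.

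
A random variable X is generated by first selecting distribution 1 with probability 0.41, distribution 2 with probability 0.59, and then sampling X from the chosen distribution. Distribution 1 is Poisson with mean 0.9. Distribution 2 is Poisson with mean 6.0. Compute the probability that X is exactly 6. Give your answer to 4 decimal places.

0.0949

Conditional on each component, P(X = 6): 1: 0.000300094; 2: 0.160623.
By total probability, P(X = 6) = 0.41·0.000300094 + 0.59·0.160623 = 0.0948907.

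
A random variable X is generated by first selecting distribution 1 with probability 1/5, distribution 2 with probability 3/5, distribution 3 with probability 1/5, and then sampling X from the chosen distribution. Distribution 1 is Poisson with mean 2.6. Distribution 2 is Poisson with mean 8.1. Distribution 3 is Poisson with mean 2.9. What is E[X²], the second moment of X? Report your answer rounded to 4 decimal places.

For each component E[X²] = Var + (mean)², giving 1: 9.36; 2: 73.71; 3: 11.31.
Overall E[X²] = 0.2·9.36 + 0.6·73.71 + 0.2·11.31 = 48.36.

48.3600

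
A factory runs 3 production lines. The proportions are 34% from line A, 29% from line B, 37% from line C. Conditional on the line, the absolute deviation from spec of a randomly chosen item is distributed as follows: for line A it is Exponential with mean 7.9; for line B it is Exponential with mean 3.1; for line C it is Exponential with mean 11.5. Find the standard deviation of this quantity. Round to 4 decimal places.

9.1876

Per component, A: μ=7.9, E[X²]=124.82; B: μ=3.1, E[X²]=19.22; C: μ=11.5, E[X²]=264.5.
E[X] = 0.34·7.9 + 0.29·3.1 + 0.37·11.5 = 7.84.
E[X²] = 0.34·124.82 + 0.29·19.22 + 0.37·264.5 = 145.878.
Var(X) = E[X²] − (E[X])² = 145.878 − 61.4656 = 84.412.
SD(X) = √84.412 = 9.1876.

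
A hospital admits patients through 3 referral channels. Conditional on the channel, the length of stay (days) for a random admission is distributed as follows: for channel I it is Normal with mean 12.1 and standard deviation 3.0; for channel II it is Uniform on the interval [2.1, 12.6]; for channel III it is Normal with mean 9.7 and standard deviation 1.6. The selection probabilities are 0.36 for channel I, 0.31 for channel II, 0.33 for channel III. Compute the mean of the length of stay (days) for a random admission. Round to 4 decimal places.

9.8355

Component means — I: 12.1; II: 7.35; III: 9.7.
E[X] = 0.36·12.1 + 0.31·7.35 + 0.33·9.7 = 9.8355.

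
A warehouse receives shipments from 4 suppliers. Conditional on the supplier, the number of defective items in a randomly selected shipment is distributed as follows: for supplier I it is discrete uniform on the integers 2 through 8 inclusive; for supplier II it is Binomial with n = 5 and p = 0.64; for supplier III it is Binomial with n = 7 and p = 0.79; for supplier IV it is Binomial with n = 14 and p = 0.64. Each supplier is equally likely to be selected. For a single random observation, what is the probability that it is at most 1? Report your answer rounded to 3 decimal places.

0.015

Conditional on each supplier, P(X ≤ 1): I: 0; II: 0.0597943; III: 0.000492298; IV: 1.58982e-05.
By total probability, P(X ≤ 1) = 0.25·0 + 0.25·0.0597943 + 0.25·0.000492298 + 0.25·1.58982e-05 = 0.0150756.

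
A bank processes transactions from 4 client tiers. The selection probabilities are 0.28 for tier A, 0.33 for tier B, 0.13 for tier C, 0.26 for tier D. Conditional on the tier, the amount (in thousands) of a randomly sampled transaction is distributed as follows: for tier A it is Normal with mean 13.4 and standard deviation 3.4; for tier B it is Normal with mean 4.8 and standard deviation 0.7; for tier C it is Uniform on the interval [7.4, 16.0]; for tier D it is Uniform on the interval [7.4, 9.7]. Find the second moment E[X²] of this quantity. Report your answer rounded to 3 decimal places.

For each component E[X²] = Var + (mean)², giving A: 191.12; B: 23.53; C: 143.053; D: 73.5433.
Overall E[X²] = 0.28·191.12 + 0.33·23.53 + 0.13·143.053 + 0.26·73.5433 = 98.9967.

98.997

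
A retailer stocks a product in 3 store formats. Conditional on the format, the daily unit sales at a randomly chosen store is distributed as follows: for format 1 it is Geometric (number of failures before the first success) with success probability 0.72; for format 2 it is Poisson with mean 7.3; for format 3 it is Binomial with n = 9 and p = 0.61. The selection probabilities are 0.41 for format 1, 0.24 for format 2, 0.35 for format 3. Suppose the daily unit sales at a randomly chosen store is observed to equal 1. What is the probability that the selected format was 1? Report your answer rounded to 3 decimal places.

0.974

Likelihoods P(X=1 | ·): 1: 0.2016; 2: 0.00493143; 3: 0.00293825.
Posterior ∝ prior × likelihood. Numerator for 1: 0.41·0.2016 = 0.082656.
Normalizing constant: 0.41·0.2016 + 0.24·0.00493143 + 0.35·0.00293825 = 0.0848679.
P(1 | observation) = 0.082656 / 0.0848679 = 0.973937.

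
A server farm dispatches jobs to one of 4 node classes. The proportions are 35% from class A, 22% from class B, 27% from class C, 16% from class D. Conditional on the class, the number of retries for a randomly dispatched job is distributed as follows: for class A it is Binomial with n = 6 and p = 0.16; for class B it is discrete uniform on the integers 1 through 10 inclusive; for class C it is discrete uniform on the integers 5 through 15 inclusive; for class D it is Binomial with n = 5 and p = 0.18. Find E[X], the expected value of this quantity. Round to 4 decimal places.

4.3900

Component means — A: 0.96; B: 5.5; C: 10; D: 0.9.
E[X] = 0.35·0.96 + 0.22·5.5 + 0.27·10 + 0.16·0.9 = 4.39.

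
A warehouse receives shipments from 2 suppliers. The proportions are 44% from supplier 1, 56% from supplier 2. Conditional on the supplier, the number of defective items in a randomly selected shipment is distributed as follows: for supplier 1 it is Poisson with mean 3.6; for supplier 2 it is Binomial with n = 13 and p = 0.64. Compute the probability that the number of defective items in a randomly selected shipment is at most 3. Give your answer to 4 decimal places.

Conditional on each supplier, P(X ≤ 3): 1: 0.515216; 2: 0.00320278.
By total probability, P(X ≤ 3) = 0.44·0.515216 + 0.56·0.00320278 = 0.228489.

0.2285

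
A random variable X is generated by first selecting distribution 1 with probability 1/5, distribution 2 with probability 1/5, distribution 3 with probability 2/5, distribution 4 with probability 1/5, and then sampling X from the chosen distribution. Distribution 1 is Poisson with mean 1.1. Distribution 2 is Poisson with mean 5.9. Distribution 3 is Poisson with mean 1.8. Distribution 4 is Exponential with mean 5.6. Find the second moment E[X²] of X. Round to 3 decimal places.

For each component E[X²] = Var + (mean)², giving 1: 2.31; 2: 40.71; 3: 5.04; 4: 62.72.
Overall E[X²] = 0.2·2.31 + 0.2·40.71 + 0.4·5.04 + 0.2·62.72 = 23.164.

23.164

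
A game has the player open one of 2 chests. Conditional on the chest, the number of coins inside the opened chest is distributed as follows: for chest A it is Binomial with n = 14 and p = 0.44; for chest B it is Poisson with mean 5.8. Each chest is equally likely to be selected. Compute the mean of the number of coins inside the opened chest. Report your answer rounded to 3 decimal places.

5.980

Component means — A: 6.16; B: 5.8.
E[X] = 0.5·6.16 + 0.5·5.8 = 5.98.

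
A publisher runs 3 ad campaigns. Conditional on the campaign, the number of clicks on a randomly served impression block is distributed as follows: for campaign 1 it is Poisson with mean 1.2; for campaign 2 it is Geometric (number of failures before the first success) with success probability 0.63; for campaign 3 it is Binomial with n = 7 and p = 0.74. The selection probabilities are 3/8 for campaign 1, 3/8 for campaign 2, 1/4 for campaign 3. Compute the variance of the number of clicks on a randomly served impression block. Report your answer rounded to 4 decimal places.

4.6516

Per component, 1: μ=1.2, E[X²]=2.64; 2: μ=0.587302, E[X²]=1.27715; 3: μ=5.18, E[X²]=28.1792.
E[X] = 0.375·1.2 + 0.375·0.587302 + 0.25·5.18 = 1.96524.
E[X²] = 0.375·2.64 + 0.375·1.27715 + 0.25·28.1792 = 8.51373.
Var(X) = E[X²] − (E[X])² = 8.51373 − 3.86216 = 4.65157.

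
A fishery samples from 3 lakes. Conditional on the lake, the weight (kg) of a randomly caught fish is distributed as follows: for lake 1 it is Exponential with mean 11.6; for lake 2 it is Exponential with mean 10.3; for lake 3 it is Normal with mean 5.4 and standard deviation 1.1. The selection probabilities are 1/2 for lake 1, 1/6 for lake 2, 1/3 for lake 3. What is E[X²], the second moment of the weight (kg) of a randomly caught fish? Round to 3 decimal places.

180.047

For each component E[X²] = Var + (mean)², giving 1: 269.12; 2: 212.18; 3: 30.37.
Overall E[X²] = 0.5·269.12 + 0.166667·212.18 + 0.333333·30.37 = 180.047.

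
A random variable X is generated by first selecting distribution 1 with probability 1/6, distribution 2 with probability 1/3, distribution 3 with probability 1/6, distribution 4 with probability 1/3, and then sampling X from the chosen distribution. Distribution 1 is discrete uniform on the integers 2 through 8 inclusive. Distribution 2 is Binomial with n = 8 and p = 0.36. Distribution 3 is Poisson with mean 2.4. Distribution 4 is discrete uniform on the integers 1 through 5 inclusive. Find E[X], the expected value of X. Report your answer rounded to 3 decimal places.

Component means — 1: 5; 2: 2.88; 3: 2.4; 4: 3.
E[X] = 0.166667·5 + 0.333333·2.88 + 0.166667·2.4 + 0.333333·3 = 3.19333.

3.193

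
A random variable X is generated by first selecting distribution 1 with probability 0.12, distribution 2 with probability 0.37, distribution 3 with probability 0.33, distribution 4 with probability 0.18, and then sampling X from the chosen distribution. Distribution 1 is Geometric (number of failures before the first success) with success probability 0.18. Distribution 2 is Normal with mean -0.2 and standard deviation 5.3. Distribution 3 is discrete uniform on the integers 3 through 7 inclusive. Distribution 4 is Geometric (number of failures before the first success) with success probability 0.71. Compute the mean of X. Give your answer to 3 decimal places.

2.196

Component means — 1: 4.55556; 2: -0.2; 3: 5; 4: 0.408451.
E[X] = 0.12·4.55556 + 0.37·-0.2 + 0.33·5 + 0.18·0.408451 = 2.19619.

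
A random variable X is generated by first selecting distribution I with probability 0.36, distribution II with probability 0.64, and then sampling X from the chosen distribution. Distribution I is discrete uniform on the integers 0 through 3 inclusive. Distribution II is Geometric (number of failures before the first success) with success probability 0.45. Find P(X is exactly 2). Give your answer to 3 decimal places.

0.177

Conditional on each component, P(X = 2): I: 0.25; II: 0.136125.
By total probability, P(X = 2) = 0.36·0.25 + 0.64·0.136125 = 0.17712.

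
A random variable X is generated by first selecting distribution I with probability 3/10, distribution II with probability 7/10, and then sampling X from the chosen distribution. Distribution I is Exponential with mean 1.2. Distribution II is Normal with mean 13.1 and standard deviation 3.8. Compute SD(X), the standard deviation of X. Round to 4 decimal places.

6.3465

Per component, I: μ=1.2, E[X²]=2.88; II: μ=13.1, E[X²]=186.05.
E[X] = 0.3·1.2 + 0.7·13.1 = 9.53.
E[X²] = 0.3·2.88 + 0.7·186.05 = 131.099.
Var(X) = E[X²] − (E[X])² = 131.099 − 90.8209 = 40.2781.
SD(X) = √40.2781 = 6.3465.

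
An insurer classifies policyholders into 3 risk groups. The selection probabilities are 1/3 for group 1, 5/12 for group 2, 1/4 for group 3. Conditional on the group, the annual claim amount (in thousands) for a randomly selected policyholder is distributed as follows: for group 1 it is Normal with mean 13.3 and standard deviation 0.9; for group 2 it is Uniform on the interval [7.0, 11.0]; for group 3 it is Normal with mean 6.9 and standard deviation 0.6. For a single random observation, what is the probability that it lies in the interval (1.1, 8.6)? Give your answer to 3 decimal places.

Conditional on each group, P(1.1 < X < 8.6): 1: 8.83943e-08; 2: 0.4; 3: 0.997697.
By total probability, P(1.1 < X < 8.6) = 0.333333·8.83943e-08 + 0.416667·0.4 + 0.25·0.997697 = 0.416091.

0.416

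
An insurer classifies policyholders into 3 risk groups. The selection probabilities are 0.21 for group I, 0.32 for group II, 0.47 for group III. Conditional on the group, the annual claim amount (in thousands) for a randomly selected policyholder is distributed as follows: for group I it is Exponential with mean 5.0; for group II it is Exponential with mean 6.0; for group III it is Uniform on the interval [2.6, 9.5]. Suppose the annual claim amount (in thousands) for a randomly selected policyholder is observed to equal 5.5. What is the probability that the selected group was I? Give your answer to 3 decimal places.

Likelihoods f(5.5 | ·): I: 0.0665742; II: 0.0666416; III: 0.144928.
Posterior ∝ prior × likelihood. Numerator for I: 0.21·0.0665742 = 0.0139806.
Normalizing constant: 0.21·0.0665742 + 0.32·0.0666416 + 0.47·0.144928 = 0.103422.
P(I | observation) = 0.0139806 / 0.103422 = 0.13518.

0.135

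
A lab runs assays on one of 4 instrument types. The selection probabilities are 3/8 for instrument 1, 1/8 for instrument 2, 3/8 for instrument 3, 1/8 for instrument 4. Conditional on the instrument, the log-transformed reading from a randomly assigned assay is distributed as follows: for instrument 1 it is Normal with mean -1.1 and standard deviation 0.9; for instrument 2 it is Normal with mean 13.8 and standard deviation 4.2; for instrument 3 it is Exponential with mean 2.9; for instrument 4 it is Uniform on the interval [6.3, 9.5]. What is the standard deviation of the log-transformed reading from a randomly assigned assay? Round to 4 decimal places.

Per component, 1: μ=-1.1, E[X²]=2.02; 2: μ=13.8, E[X²]=208.08; 3: μ=2.9, E[X²]=16.82; 4: μ=7.9, E[X²]=63.2633.
E[X] = 0.375·-1.1 + 0.125·13.8 + 0.375·2.9 + 0.125·7.9 = 3.3875.
E[X²] = 0.375·2.02 + 0.125·208.08 + 0.375·16.82 + 0.125·63.2633 = 40.9829.
Var(X) = E[X²] − (E[X])² = 40.9829 − 11.4752 = 29.5078.
SD(X) = √29.5078 = 5.4321.

5.4321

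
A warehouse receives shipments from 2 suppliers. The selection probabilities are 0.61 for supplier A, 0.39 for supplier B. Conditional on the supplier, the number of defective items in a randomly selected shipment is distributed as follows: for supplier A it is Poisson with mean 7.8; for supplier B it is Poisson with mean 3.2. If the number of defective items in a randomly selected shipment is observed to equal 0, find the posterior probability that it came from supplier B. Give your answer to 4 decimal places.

0.9845

Likelihoods P(X=0 | ·): A: 0.000409735; B: 0.0407622.
Posterior ∝ prior × likelihood. Numerator for B: 0.39·0.0407622 = 0.0158973.
Normalizing constant: 0.61·0.000409735 + 0.39·0.0407622 = 0.0161472.
P(B | observation) = 0.0158973 / 0.0161472 = 0.984521.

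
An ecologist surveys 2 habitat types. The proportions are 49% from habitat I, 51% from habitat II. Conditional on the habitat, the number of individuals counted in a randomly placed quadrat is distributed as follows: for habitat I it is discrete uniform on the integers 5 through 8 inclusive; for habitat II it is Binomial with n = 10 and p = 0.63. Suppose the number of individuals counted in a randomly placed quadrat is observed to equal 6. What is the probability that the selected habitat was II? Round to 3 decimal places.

0.506

Likelihoods P(X=6 | ·): I: 0.25; II: 0.246076.
Posterior ∝ prior × likelihood. Numerator for II: 0.51·0.246076 = 0.125499.
Normalizing constant: 0.49·0.25 + 0.51·0.246076 = 0.247999.
P(II | observation) = 0.125499 / 0.247999 = 0.506046.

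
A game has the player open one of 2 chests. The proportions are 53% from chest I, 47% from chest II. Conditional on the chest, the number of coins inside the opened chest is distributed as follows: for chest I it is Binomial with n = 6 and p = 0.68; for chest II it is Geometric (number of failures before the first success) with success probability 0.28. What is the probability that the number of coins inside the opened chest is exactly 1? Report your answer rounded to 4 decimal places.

Conditional on each chest, P(X = 1): I: 0.0136902; II: 0.2016.
By total probability, P(X = 1) = 0.53·0.0136902 + 0.47·0.2016 = 0.102008.

0.1020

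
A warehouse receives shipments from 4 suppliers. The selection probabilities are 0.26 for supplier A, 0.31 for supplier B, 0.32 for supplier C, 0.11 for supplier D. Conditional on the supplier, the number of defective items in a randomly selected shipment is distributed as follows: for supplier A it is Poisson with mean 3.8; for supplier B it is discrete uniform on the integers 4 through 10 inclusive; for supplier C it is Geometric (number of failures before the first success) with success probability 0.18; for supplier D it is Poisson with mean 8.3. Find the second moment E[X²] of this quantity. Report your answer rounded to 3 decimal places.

44.403

For each component E[X²] = Var + (mean)², giving A: 18.24; B: 53; C: 46.0617; D: 77.19.
Overall E[X²] = 0.26·18.24 + 0.31·53 + 0.32·46.0617 + 0.11·77.19 = 44.4031.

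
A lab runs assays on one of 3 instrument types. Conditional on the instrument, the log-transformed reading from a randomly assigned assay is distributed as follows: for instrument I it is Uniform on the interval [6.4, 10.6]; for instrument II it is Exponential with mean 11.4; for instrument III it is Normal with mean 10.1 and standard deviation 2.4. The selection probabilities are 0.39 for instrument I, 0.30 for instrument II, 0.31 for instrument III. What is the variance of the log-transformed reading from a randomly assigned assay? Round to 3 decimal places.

42.798

Per component, I: μ=8.5, E[X²]=73.72; II: μ=11.4, E[X²]=259.92; III: μ=10.1, E[X²]=107.77.
E[X] = 0.39·8.5 + 0.3·11.4 + 0.31·10.1 = 9.866.
E[X²] = 0.39·73.72 + 0.3·259.92 + 0.31·107.77 = 140.136.
Var(X) = E[X²] − (E[X])² = 140.136 − 97.338 = 42.7975.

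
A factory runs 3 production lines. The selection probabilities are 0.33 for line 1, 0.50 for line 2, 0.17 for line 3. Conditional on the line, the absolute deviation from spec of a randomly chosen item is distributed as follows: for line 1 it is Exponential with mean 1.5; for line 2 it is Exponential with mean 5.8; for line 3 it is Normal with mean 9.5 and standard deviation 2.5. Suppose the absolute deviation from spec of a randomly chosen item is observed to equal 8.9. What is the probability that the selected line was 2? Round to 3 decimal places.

Likelihoods f(8.9 | ·): 1: 0.00176642; 2: 0.0371668; 3: 0.155047.
Posterior ∝ prior × likelihood. Numerator for 2: 0.5·0.0371668 = 0.0185834.
Normalizing constant: 0.33·0.00176642 + 0.5·0.0371668 + 0.17·0.155047 = 0.0455242.
P(2 | observation) = 0.0185834 / 0.0455242 = 0.408209.

0.408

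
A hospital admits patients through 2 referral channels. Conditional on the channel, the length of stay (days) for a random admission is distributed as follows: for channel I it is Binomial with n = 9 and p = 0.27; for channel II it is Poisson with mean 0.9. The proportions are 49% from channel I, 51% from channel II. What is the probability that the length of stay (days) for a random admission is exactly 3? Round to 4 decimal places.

Conditional on each channel, P(X = 3): I: 0.250212; II: 0.0493982.
By total probability, P(X = 3) = 0.49·0.250212 + 0.51·0.0493982 = 0.147797.

0.1478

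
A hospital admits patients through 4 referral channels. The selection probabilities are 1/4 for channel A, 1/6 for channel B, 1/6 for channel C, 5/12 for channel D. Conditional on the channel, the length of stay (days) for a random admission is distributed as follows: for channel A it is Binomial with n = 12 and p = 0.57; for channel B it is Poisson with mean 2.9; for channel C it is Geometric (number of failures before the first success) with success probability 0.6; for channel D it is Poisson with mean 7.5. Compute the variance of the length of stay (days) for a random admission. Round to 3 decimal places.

11.660

Per component, A: μ=6.84, E[X²]=49.7268; B: μ=2.9, E[X²]=11.31; C: μ=0.666667, E[X²]=1.55556; D: μ=7.5, E[X²]=63.75.
E[X] = 0.25·6.84 + 0.166667·2.9 + 0.166667·0.666667 + 0.416667·7.5 = 5.42944.
E[X²] = 0.25·49.7268 + 0.166667·11.31 + 0.166667·1.55556 + 0.416667·63.75 = 41.1385.
Var(X) = E[X²] − (E[X])² = 41.1385 − 29.4789 = 11.6596.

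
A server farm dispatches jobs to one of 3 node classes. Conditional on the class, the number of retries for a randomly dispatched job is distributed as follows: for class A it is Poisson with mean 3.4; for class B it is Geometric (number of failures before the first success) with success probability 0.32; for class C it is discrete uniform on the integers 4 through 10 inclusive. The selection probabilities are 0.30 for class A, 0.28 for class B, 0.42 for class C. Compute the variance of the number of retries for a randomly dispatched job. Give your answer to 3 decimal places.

Per component, A: μ=3.4, E[X²]=14.96; B: μ=2.125, E[X²]=11.1562; C: μ=7, E[X²]=53.
E[X] = 0.3·3.4 + 0.28·2.125 + 0.42·7 = 4.555.
E[X²] = 0.3·14.96 + 0.28·11.1562 + 0.42·53 = 29.8717.
Var(X) = E[X²] − (E[X])² = 29.8717 − 20.748 = 9.12373.

9.124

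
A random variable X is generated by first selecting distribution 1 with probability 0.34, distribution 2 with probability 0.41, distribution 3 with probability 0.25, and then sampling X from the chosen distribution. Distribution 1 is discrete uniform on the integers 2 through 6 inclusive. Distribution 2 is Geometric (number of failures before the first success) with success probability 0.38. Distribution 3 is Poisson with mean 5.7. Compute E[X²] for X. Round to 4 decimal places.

For each component E[X²] = Var + (mean)², giving 1: 18; 2: 6.95568; 3: 38.19.
Overall E[X²] = 0.34·18 + 0.41·6.95568 + 0.25·38.19 = 18.5193.

18.5193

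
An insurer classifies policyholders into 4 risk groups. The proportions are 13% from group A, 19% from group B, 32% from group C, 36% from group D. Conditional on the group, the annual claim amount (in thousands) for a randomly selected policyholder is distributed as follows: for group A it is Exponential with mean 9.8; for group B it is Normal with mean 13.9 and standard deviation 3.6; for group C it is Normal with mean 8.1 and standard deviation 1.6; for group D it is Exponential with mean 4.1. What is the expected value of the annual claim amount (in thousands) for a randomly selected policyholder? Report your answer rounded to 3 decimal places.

7.983

Component means — A: 9.8; B: 13.9; C: 8.1; D: 4.1.
E[X] = 0.13·9.8 + 0.19·13.9 + 0.32·8.1 + 0.36·4.1 = 7.983.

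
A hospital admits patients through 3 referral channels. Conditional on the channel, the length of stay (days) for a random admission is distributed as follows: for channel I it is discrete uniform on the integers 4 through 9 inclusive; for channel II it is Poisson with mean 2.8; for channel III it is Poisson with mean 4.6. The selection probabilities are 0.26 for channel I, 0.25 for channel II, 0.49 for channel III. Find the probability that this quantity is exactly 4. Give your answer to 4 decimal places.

Conditional on each channel, P(X = 4): I: 0.166667; II: 0.155739; III: 0.187528.
By total probability, P(X = 4) = 0.26·0.166667 + 0.25·0.155739 + 0.49·0.187528 = 0.174157.

0.1742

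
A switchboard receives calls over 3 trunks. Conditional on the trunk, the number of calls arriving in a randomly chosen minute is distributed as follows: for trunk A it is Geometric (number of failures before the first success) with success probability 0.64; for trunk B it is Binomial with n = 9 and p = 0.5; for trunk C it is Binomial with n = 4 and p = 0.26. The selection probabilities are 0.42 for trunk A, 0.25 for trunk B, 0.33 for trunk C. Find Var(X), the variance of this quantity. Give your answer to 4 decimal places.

Per component, A: μ=0.5625, E[X²]=1.19531; B: μ=4.5, E[X²]=22.5; C: μ=1.04, E[X²]=1.8512.
E[X] = 0.42·0.5625 + 0.25·4.5 + 0.33·1.04 = 1.70445.
E[X²] = 0.42·1.19531 + 0.25·22.5 + 0.33·1.8512 = 6.73793.
Var(X) = E[X²] − (E[X])² = 6.73793 − 2.90515 = 3.83278.

3.8328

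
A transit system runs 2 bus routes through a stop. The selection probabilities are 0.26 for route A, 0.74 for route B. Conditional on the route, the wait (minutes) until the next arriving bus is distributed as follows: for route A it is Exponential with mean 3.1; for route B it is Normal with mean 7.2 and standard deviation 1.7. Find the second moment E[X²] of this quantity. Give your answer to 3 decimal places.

For each component E[X²] = Var + (mean)², giving A: 19.22; B: 54.73.
Overall E[X²] = 0.26·19.22 + 0.74·54.73 = 45.4974.

45.497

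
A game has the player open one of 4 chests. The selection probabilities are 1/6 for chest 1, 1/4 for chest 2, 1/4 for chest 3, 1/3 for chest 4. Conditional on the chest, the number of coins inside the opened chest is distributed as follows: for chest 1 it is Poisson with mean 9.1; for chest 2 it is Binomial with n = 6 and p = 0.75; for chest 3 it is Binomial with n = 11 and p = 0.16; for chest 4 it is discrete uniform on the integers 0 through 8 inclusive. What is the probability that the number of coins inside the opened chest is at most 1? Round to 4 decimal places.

0.1891

Conditional on each chest, P(X ≤ 1): 1: 0.00112782; 2: 0.00463867; 3: 0.454743; 4: 0.222222.
By total probability, P(X ≤ 1) = 0.166667·0.00112782 + 0.25·0.00463867 + 0.25·0.454743 + 0.333333·0.222222 = 0.189108.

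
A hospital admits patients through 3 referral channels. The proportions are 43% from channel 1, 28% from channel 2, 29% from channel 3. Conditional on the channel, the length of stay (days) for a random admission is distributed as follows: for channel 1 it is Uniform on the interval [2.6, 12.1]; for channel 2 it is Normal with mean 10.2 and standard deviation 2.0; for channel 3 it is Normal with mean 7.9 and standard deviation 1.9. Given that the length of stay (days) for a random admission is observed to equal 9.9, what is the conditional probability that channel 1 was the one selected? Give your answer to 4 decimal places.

0.3341

Likelihoods f(9.9 | ·): 1: 0.105263; 2: 0.19724; 3: 0.120656.
Posterior ∝ prior × likelihood. Numerator for 1: 0.43·0.105263 = 0.0452632.
Normalizing constant: 0.43·0.105263 + 0.28·0.19724 + 0.29·0.120656 = 0.135481.
P(1 | observation) = 0.0452632 / 0.135481 = 0.334093.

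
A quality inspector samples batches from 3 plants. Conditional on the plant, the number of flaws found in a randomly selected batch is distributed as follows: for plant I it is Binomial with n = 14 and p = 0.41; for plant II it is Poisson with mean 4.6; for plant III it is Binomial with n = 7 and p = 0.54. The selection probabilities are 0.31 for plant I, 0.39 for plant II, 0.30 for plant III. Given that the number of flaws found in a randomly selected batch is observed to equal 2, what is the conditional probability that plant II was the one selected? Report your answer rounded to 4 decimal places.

0.4727

Likelihoods P(X=2 | ·): I: 0.0272166; II: 0.106348; III: 0.126123.
Posterior ∝ prior × likelihood. Numerator for II: 0.39·0.106348 = 0.0414759.
Normalizing constant: 0.31·0.0272166 + 0.39·0.106348 + 0.3·0.126123 = 0.0877501.
P(II | observation) = 0.0414759 / 0.0877501 = 0.472659.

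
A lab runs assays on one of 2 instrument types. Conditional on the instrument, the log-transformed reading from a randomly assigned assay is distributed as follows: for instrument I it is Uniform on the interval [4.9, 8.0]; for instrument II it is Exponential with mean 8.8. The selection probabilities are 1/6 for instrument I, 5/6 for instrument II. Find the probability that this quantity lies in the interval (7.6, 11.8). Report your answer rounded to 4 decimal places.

Conditional on each instrument, P(7.6 < X < 11.8): I: 0.129032; II: 0.160018.
By total probability, P(7.6 < X < 11.8) = 0.166667·0.129032 + 0.833333·0.160018 = 0.154854.

0.1549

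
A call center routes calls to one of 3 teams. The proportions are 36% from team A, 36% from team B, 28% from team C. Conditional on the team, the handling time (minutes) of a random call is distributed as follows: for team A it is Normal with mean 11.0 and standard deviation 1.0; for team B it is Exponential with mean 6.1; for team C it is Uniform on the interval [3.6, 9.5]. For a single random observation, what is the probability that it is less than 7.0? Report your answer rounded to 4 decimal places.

0.4071

Conditional on each team, P(X < 7.0): A: 3.16712e-05; B: 0.682584; C: 0.576271.
By total probability, P(X < 7.0) = 0.36·3.16712e-05 + 0.36·0.682584 + 0.28·0.576271 = 0.407097.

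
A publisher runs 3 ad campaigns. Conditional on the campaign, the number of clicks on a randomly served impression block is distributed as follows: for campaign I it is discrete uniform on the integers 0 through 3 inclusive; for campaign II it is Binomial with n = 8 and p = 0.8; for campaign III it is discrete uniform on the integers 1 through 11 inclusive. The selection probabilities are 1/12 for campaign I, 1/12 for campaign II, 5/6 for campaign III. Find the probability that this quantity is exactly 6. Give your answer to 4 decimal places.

0.1002

Conditional on each campaign, P(X = 6): I: 0; II: 0.293601; III: 0.0909091.
By total probability, P(X = 6) = 0.0833333·0 + 0.0833333·0.293601 + 0.833333·0.0909091 = 0.100224.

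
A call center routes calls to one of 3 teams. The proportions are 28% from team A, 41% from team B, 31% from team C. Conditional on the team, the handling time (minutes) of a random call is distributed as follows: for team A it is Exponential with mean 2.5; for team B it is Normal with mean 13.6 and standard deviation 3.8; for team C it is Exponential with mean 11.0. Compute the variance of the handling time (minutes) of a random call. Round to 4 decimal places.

Per component, A: μ=2.5, E[X²]=12.5; B: μ=13.6, E[X²]=199.4; C: μ=11, E[X²]=242.
E[X] = 0.28·2.5 + 0.41·13.6 + 0.31·11 = 9.686.
E[X²] = 0.28·12.5 + 0.41·199.4 + 0.31·242 = 160.274.
Var(X) = E[X²] − (E[X])² = 160.274 − 93.8186 = 66.4554.

66.4554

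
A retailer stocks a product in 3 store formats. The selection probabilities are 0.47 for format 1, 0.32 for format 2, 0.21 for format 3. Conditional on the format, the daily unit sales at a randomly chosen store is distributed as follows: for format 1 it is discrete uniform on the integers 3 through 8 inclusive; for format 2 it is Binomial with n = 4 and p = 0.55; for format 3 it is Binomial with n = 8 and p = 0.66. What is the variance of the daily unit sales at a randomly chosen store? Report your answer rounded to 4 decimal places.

Per component, 1: μ=5.5, E[X²]=33.1667; 2: μ=2.2, E[X²]=5.83; 3: μ=5.28, E[X²]=29.6736.
E[X] = 0.47·5.5 + 0.32·2.2 + 0.21·5.28 = 4.3978.
E[X²] = 0.47·33.1667 + 0.32·5.83 + 0.21·29.6736 = 23.6854.
Var(X) = E[X²] − (E[X])² = 23.6854 − 19.3406 = 4.34474.

4.3447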